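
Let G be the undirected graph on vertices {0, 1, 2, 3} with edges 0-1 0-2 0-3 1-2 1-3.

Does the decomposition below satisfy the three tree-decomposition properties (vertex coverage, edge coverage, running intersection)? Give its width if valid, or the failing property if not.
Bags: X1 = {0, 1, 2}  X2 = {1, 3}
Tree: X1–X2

No — edge (0,3) lies in no bag.

A tree decomposition must satisfy three properties: every vertex lies in some bag; for every edge, both endpoints lie together in some bag; and for every vertex, the bags containing it form a connected subtree. Here edge (0,3) lies in no bag, so the decomposition is invalid.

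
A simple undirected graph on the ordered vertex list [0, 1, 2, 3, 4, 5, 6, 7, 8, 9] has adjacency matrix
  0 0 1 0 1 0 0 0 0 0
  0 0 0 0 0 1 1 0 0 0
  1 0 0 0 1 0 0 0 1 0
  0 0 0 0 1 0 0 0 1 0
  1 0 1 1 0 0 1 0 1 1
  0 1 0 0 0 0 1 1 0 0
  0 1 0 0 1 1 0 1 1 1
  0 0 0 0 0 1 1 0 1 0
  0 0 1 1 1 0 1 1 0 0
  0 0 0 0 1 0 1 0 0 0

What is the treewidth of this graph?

A width-2 tree decomposition is:
Bags: B1 = {6, 7, 8}  B2 = {5, 6, 7}  B3 = {4, 6, 8}  B4 = {1, 5, 6}  B5 = {2, 4, 8}  B6 = {4, 6, 9}  B7 = {0, 2, 4}  B8 = {3, 4, 8}
Tree: B1–B2, B1–B3, B2–B4, B3–B5, B3–B6, B5–B7, B5–B8
The largest bag has 3 vertices, giving width 2; this decomposition certifies tw(G) ≤ 2. Conversely, {1, 5, 6} is a clique of size 3, and the vertices of any clique must share a bag in every tree decomposition; so some bag has ≥ 3 vertices and tw(G) ≥ 2. Combining the bounds, tw(G) = 2.

2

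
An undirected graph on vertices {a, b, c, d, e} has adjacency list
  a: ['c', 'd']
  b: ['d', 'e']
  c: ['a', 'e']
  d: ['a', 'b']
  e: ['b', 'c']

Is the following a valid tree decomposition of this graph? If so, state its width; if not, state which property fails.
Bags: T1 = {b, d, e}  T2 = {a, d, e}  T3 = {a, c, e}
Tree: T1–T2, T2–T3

Every vertex of G appears in some bag (union = {a, b, c, d, e}); every edge is covered by a bag; and for each vertex v the set of bags containing v is connected in the bag tree. The decomposition is therefore valid. The largest bag has 3 vertices, so the width is 2.

Yes; width 2.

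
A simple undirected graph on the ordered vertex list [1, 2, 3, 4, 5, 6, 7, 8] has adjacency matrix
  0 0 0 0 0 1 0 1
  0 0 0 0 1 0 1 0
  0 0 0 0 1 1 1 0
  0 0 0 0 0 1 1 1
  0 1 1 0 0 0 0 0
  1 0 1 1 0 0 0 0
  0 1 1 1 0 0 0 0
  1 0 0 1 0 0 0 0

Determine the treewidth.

2

A width-2 tree decomposition is:
Bags: B1 = {2, 5, 7}  B2 = {3, 5, 7}  B3 = {3, 4, 7}  B4 = {3, 4, 6}  B5 = {4, 6, 8}  B6 = {1, 6, 8}
Tree: B1–B2, B2–B3, B3–B4, B4–B5, B5–B6
The largest bag has 3 vertices, giving width 2; this decomposition certifies tw(G) ≤ 2. The edges 2–5–3–7–2 form a cycle, so G is not a tree and its treewidth is at least 2. Hence tw(G) = 2 exactly.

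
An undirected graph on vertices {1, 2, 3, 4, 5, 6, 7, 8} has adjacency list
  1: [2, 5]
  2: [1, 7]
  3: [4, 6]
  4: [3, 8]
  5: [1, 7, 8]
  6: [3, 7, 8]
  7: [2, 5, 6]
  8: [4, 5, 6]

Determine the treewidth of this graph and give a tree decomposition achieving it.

The largest bag has 3 vertices, giving width 2; this decomposition certifies tw(G) ≤ 2. For the lower bound, G contains the cycle 2–1–5–7–2, so G is not a forest; only forests have treewidth ≤ 1, hence tw(G) ≥ 2. Combining the bounds, tw(G) = 2.

Treewidth 2.
One optimal decomposition is:
Bags: B1 = {1, 2, 7}  B2 = {1, 5, 7}  B3 = {5, 6, 7}  B4 = {5, 6, 8}  B5 = {3, 6, 8}  B6 = {3, 4, 8}
Tree: B1–B2, B2–B3, B3–B4, B4–B5, B5–B6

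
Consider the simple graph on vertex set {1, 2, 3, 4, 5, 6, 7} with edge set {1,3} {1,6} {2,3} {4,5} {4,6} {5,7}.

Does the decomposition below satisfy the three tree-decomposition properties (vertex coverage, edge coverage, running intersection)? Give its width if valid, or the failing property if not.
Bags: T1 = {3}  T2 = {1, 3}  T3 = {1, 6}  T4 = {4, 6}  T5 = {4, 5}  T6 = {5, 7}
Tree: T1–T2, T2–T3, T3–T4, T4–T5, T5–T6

A tree decomposition must satisfy three properties: every vertex lies in some bag; for every edge, both endpoints lie together in some bag; and for every vertex, the bags containing it form a connected subtree. Here vertex 2 appears in no bag, so the decomposition is invalid.

No — vertex 2 appears in no bag.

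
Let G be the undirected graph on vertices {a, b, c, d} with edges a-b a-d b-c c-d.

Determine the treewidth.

2

A width-2 tree decomposition is:
Bags: B1 = {b, c, d}  B2 = {a, b, d}
Tree: B1–B2
The largest bag has 3 vertices, giving width 2; this decomposition certifies tw(G) ≤ 2. For the lower bound, G contains the cycle d–c–b–a–d, so G is not a forest; only forests have treewidth ≤ 1, hence tw(G) ≥ 2. The upper and lower bounds meet at 2, so that is the treewidth.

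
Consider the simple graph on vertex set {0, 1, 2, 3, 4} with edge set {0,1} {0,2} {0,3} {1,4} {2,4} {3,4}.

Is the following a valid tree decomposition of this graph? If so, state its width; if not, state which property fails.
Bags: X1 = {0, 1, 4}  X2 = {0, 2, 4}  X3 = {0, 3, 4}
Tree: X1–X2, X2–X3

Vertex coverage: the bags together contain {0, 1, 2, 3, 4}, the full vertex set. Edge coverage: each edge of G has both endpoints in at least one bag. Running intersection: for every vertex, the bags containing it form a connected subtree. All three properties hold, so this is a valid tree decomposition of width max|bag| − 1 = 2, and hence tw(G) ≤ 2.

Yes; width 2.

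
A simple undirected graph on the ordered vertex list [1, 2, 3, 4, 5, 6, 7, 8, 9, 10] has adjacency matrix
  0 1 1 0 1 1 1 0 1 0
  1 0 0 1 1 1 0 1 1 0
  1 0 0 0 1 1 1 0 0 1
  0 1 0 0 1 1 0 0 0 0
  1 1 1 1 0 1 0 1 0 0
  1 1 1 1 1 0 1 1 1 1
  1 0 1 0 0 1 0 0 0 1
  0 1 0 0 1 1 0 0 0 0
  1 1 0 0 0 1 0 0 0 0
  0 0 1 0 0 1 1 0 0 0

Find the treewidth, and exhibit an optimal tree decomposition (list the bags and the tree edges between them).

Treewidth 3.
One such decomposition:
Bags: B1 = {1, 2, 5, 6}  B2 = {1, 3, 5, 6}  B3 = {1, 3, 6, 7}  B4 = {1, 2, 6, 9}  B5 = {3, 6, 7, 10}  B6 = {2, 5, 6, 8}  B7 = {2, 4, 5, 6}
Tree: B1–B2, B2–B3, B1–B4, B3–B5, B1–B6, B6–B7

Every bag has size at most 4, so the width is 4 − 1 = 3 and tw(G) ≤ 3. Conversely, {2, 5, 6, 8} is a clique of size 4, and the vertices of any clique must share a bag in every tree decomposition; so some bag has ≥ 4 vertices and tw(G) ≥ 3. Therefore the treewidth is 3.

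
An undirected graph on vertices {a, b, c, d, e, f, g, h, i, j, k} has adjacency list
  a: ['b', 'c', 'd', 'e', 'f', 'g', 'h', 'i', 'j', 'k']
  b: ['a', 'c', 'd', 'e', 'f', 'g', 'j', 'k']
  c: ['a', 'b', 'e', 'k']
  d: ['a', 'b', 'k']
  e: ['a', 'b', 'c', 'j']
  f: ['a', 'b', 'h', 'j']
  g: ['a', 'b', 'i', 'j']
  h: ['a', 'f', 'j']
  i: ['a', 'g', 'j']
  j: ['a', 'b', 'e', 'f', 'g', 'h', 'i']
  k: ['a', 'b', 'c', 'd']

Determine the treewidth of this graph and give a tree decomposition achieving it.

Treewidth 3.
Bags: B1 = {a, b, g, j}  B2 = {a, g, i, j}  B3 = {a, b, e, j}  B4 = {a, b, c, e}  B5 = {a, b, c, k}  B6 = {a, b, f, j}  B7 = {a, b, d, k}  B8 = {a, f, h, j}
Tree: B1–B2, B1–B3, B3–B4, B4–B5, B1–B6, B5–B7, B6–B8

The largest bag has 4 vertices, giving width 3; this decomposition certifies tw(G) ≤ 3. Conversely, {a, f, h, j} is a clique of size 4, and the vertices of any clique must share a bag in every tree decomposition; so some bag has ≥ 4 vertices and tw(G) ≥ 3. Combining the bounds, tw(G) = 3.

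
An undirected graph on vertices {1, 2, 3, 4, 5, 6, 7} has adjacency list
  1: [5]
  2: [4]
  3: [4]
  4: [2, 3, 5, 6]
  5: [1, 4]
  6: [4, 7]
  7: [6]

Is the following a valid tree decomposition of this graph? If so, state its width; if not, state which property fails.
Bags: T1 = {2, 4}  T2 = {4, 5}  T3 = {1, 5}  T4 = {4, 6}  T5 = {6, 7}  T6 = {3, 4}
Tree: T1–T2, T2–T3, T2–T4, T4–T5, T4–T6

Yes; width 1.

Checking the three conditions: (i) the bags cover all of {1, 2, 3, 4, 5, 6, 7}; (ii) for each edge, some bag contains both endpoints; (iii) the bags containing any fixed vertex form a subtree. All hold, so the decomposition is valid with width 2 − 1 = 1.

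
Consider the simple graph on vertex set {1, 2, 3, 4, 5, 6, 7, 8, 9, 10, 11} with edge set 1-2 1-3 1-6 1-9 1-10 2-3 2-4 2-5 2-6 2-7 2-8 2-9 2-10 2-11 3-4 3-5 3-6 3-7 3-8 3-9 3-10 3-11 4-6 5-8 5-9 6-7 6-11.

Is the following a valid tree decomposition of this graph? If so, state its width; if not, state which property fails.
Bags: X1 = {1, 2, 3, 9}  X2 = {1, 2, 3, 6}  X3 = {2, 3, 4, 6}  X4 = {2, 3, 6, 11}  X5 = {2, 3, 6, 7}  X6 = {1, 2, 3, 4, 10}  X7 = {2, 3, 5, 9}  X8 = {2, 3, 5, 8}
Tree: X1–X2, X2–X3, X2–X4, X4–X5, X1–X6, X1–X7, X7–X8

A tree decomposition must satisfy three properties: every vertex lies in some bag; for every edge, both endpoints lie together in some bag; and for every vertex, the bags containing it form a connected subtree. Here bags containing vertex 4 are not connected in the tree, so the decomposition is invalid.

No — bags containing vertex 4 are not connected in the tree.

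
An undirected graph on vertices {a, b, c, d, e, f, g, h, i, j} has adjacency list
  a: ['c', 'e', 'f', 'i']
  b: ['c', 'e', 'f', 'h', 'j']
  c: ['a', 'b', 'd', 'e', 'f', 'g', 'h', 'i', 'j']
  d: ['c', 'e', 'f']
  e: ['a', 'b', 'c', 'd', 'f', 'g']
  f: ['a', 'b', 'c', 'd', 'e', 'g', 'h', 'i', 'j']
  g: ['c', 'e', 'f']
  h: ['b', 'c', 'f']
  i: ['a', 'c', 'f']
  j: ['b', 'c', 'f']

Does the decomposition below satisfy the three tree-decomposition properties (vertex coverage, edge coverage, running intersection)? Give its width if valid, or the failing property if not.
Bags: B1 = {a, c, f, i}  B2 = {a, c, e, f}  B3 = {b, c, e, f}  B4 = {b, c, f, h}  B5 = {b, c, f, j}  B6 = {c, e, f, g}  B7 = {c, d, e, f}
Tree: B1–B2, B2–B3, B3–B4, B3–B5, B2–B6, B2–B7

Vertex coverage: the bags together contain {a, b, c, d, e, f, g, h, i, j}, the full vertex set. Edge coverage: each edge of G has both endpoints in at least one bag. Running intersection: for every vertex, the bags containing it form a connected subtree. All three properties hold, so this is a valid tree decomposition of width max|bag| − 1 = 3, and hence tw(G) ≤ 3.

Yes; width 3.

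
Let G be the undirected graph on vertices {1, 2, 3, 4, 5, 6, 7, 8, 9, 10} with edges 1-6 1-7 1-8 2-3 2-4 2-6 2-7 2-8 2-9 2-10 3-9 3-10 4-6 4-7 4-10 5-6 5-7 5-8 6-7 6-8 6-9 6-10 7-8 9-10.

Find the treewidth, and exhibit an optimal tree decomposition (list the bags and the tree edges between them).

The largest bag has 4 vertices, giving width 3; this decomposition certifies tw(G) ≤ 3. On the other hand G contains the 4-clique {2, 3, 9, 10}. A clique must lie in a single bag of any decomposition, so no decomposition can have width below 3. Hence tw(G) = 3 exactly.

Treewidth 3.
Bags: B1 = {2, 4, 6, 10}  B2 = {2, 4, 6, 7}  B3 = {2, 6, 7, 8}  B4 = {2, 6, 9, 10}  B5 = {5, 6, 7, 8}  B6 = {2, 3, 9, 10}  B7 = {1, 6, 7, 8}
Tree: B1–B2, B2–B3, B1–B4, B3–B5, B4–B6, B5–B7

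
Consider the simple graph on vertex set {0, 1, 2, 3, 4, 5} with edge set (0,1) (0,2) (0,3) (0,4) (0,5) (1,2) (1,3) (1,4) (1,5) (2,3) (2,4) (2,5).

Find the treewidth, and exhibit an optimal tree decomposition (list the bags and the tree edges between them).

The largest bag has 4 vertices, giving width 3; this decomposition certifies tw(G) ≤ 3. On the other hand G contains the 4-clique {0, 1, 2, 3}. A clique must lie in a single bag of any decomposition, so no decomposition can have width below 3. Therefore the treewidth is 3.

Treewidth 3.
Bags: B1 = {0, 1, 2, 4}  B2 = {0, 1, 2, 3}  B3 = {0, 1, 2, 5}
Tree: B1–B2, B2–B3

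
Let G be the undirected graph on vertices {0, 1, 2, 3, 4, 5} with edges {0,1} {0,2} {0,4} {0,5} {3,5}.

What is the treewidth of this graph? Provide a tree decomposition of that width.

Treewidth 1.
Bags: B1 = {0, 1}  B2 = {0, 5}  B3 = {0, 4}  B4 = {3, 5}  B5 = {0, 2}
Tree: B1–B2, B1–B3, B2–B4, B2–B5

Every bag has size at most 2, so the width is 2 − 1 = 1 and tw(G) ≤ 1. Any graph with an edge has treewidth ≥ 1, and G has the edge 0–1. The upper and lower bounds meet at 1, so that is the treewidth.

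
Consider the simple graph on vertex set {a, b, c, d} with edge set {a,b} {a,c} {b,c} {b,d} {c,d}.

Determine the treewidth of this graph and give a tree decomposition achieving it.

Every bag has size at most 3, so the width is 3 − 1 = 2 and tw(G) ≤ 2. On the other hand G contains the 3-clique {b, c, d}. A clique must lie in a single bag of any decomposition, so no decomposition can have width below 2. The upper and lower bounds meet at 2, so that is the treewidth.

Treewidth 2.
Bags: B1 = {b, c, d}  B2 = {a, b, c}
Tree: B1–B2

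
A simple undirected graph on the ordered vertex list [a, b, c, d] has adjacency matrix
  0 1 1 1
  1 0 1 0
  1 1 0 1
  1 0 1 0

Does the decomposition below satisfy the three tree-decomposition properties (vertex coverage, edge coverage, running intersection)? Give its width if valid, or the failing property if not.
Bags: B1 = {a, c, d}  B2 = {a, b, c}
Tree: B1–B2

Yes; width 2.

Vertex coverage: the bags together contain {a, b, c, d}, the full vertex set. Edge coverage: each edge of G has both endpoints in at least one bag. Running intersection: for every vertex, the bags containing it form a connected subtree. All three properties hold, so this is a valid tree decomposition of width max|bag| − 1 = 2, and hence tw(G) ≤ 2.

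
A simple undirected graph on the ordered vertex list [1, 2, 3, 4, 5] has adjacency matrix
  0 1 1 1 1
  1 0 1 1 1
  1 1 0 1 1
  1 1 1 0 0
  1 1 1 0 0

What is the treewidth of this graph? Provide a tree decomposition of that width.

The largest bag has 4 vertices, giving width 3; this decomposition certifies tw(G) ≤ 3. Conversely, {1, 2, 3, 4} is a clique of size 4, and the vertices of any clique must share a bag in every tree decomposition; so some bag has ≥ 4 vertices and tw(G) ≥ 3. The upper and lower bounds meet at 3, so that is the treewidth.

Treewidth 3.
One optimal decomposition is:
Bags: B1 = {1, 2, 3, 5}  B2 = {1, 2, 3, 4}
Tree: B1–B2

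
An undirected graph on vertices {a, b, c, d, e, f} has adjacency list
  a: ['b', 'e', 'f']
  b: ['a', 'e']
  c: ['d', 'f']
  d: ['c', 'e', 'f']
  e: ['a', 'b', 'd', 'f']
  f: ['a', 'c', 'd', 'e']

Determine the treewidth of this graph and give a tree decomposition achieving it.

Treewidth 2.
Bags: B1 = {a, e, f}  B2 = {d, e, f}  B3 = {c, d, f}  B4 = {a, b, e}
Tree: B1–B2, B2–B3, B1–B4

Every bag has size at most 3, so the width is 3 − 1 = 2 and tw(G) ≤ 2. For the lower bound, the 3 vertices {d, e, f} are pairwise adjacent, and any tree decomposition puts a clique entirely inside one bag — forcing width ≥ 2. Combining the bounds, tw(G) = 2.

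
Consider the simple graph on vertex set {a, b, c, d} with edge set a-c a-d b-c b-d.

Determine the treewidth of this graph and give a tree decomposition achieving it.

Treewidth 2.
One optimal decomposition is:
Bags: B1 = {a, b, d}  B2 = {a, b, c}
Tree: B1–B2

Each bag holds 3 vertices, so the decomposition has width 2, which upper-bounds the treewidth. Since b–d–a–c–b is a cycle in G, G is not acyclic. Forests are exactly the graphs of treewidth ≤ 1, so tw(G) ≥ 2. The upper and lower bounds meet at 2, so that is the treewidth.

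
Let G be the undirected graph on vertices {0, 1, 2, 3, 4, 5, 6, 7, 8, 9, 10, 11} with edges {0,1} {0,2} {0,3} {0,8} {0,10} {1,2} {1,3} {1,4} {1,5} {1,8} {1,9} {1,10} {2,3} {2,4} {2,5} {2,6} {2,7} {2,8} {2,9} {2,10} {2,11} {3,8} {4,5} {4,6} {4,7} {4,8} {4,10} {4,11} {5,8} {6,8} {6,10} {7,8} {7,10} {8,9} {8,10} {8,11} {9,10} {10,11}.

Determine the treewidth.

4

A width-4 tree decomposition is:
Bags: B1 = {2, 4, 8, 10, 11}  B2 = {2, 4, 7, 8, 10}  B3 = {2, 4, 6, 8, 10}  B4 = {1, 2, 4, 8, 10}  B5 = {1, 2, 8, 9, 10}  B6 = {0, 1, 2, 8, 10}  B7 = {1, 2, 4, 5, 8}  B8 = {0, 1, 2, 3, 8}
Tree: B1–B2, B2–B3, B3–B4, B4–B5, B5–B6, B4–B7, B6–B8
The largest bag has 5 vertices, giving width 4; this decomposition certifies tw(G) ≤ 4. On the other hand G contains the 5-clique {0, 1, 2, 8, 10}. A clique must lie in a single bag of any decomposition, so no decomposition can have width below 4. Hence tw(G) = 4 exactly.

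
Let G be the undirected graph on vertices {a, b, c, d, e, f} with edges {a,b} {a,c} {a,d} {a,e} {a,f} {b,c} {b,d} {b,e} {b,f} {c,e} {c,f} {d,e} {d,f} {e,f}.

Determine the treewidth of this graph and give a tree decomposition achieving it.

The largest bag has 5 vertices, giving width 4; this decomposition certifies tw(G) ≤ 4. On the other hand G contains the 5-clique {a, b, d, e, f}. A clique must lie in a single bag of any decomposition, so no decomposition can have width below 4. The upper and lower bounds meet at 4, so that is the treewidth.

Treewidth 4.
One such decomposition:
Bags: B1 = {a, b, c, e, f}  B2 = {a, b, d, e, f}
Tree: B1–B2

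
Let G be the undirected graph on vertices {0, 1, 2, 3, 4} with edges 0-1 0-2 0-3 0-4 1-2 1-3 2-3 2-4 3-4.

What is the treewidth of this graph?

A width-3 tree decomposition is:
Bags: B1 = {0, 2, 3, 4}  B2 = {0, 1, 2, 3}
Tree: B1–B2
The largest bag has 4 vertices, giving width 3; this decomposition certifies tw(G) ≤ 3. On the other hand G contains the 4-clique {0, 1, 2, 3}. A clique must lie in a single bag of any decomposition, so no decomposition can have width below 3. Therefore the treewidth is 3.

3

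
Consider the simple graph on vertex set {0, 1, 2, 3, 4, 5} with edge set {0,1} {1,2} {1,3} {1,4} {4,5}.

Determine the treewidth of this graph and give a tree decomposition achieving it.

Treewidth 1.
One optimal decomposition is:
Bags: B1 = {1, 4}  B2 = {4, 5}  B3 = {1, 2}  B4 = {1, 3}  B5 = {0, 1}
Tree: B1–B2, B1–B3, B3–B4, B4–B5

Every bag has size at most 2, so the width is 2 − 1 = 1 and tw(G) ≤ 1. G has an edge, so its treewidth is at least 1. Hence tw(G) = 1 exactly.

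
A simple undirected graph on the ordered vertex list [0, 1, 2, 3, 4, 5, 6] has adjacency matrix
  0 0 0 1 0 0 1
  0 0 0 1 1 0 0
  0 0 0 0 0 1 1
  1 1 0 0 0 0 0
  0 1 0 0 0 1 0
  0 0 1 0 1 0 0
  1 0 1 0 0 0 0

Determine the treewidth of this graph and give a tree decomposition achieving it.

Every bag has size at most 3, so the width is 3 − 1 = 2 and tw(G) ≤ 2. Since 5–4–1–3–0–6–2–5 is a cycle in G, G is not acyclic. Forests are exactly the graphs of treewidth ≤ 1, so tw(G) ≥ 2. Combining the bounds, tw(G) = 2.

Treewidth 2.
One optimal decomposition is:
Bags: B1 = {1, 4, 5}  B2 = {1, 3, 5}  B3 = {0, 3, 5}  B4 = {0, 5, 6}  B5 = {2, 5, 6}
Tree: B1–B2, B2–B3, B3–B4, B4–B5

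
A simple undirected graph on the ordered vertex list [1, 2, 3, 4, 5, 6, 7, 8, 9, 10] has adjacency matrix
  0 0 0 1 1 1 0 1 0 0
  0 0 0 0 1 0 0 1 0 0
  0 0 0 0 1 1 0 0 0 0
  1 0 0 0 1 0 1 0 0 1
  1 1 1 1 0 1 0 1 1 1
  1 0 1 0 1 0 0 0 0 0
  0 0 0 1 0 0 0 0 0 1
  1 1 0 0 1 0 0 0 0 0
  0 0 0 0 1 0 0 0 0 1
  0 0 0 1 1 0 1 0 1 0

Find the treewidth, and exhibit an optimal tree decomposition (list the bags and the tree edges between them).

Every bag has size at most 3, so the width is 3 − 1 = 2 and tw(G) ≤ 2. For the lower bound, the 3 vertices {1, 5, 8} are pairwise adjacent, and any tree decomposition puts a clique entirely inside one bag — forcing width ≥ 2. The upper and lower bounds meet at 2, so that is the treewidth.

Treewidth 2.
Bags: B1 = {4, 5, 10}  B2 = {5, 9, 10}  B3 = {1, 4, 5}  B4 = {4, 7, 10}  B5 = {1, 5, 8}  B6 = {2, 5, 8}  B7 = {1, 5, 6}  B8 = {3, 5, 6}
Tree: B1–B2, B1–B3, B1–B4, B3–B5, B5–B6, B3–B7, B7–B8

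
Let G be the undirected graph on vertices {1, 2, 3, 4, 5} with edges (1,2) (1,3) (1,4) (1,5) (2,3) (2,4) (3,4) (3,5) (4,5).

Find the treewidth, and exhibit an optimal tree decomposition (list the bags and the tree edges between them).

Each bag holds 4 vertices, so the decomposition has width 3, which upper-bounds the treewidth. For the lower bound, the 4 vertices {1, 2, 3, 4} are pairwise adjacent, and any tree decomposition puts a clique entirely inside one bag — forcing width ≥ 3. Combining the bounds, tw(G) = 3.

Treewidth 3.
One such decomposition:
Bags: B1 = {1, 3, 4, 5}  B2 = {1, 2, 3, 4}
Tree: B1–B2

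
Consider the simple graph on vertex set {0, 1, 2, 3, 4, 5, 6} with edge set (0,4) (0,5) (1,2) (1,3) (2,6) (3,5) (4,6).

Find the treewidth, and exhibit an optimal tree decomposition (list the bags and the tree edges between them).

Every bag has size at most 3, so the width is 3 − 1 = 2 and tw(G) ≤ 2. The edges 3–5–0–4–6–2–1–3 form a cycle, so G is not a tree and its treewidth is at least 2. Therefore the treewidth is 2.

Treewidth 2.
One optimal decomposition is:
Bags: B1 = {0, 3, 5}  B2 = {0, 3, 4}  B3 = {3, 4, 6}  B4 = {2, 3, 6}  B5 = {1, 2, 3}
Tree: B1–B2, B2–B3, B3–B4, B4–B5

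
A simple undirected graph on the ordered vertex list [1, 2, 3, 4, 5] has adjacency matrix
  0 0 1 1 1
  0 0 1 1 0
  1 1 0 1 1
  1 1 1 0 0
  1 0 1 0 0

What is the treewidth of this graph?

A width-2 tree decomposition is:
Bags: B1 = {2, 3, 4}  B2 = {1, 3, 4}  B3 = {1, 3, 5}
Tree: B1–B2, B2–B3
The largest bag has 3 vertices, giving width 2; this decomposition certifies tw(G) ≤ 2. On the other hand G contains the 3-clique {1, 3, 4}. A clique must lie in a single bag of any decomposition, so no decomposition can have width below 2. Hence tw(G) = 2 exactly.

2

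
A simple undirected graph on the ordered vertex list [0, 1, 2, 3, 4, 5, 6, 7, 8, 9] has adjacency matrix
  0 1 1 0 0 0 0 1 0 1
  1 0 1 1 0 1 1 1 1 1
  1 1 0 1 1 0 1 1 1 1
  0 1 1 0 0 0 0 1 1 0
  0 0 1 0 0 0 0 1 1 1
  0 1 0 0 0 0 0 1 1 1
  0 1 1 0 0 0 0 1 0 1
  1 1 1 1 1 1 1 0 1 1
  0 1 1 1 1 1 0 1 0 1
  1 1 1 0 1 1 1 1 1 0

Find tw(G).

4

A width-4 tree decomposition is:
Bags: B1 = {1, 2, 7, 8, 9}  B2 = {1, 2, 6, 7, 9}  B3 = {2, 4, 7, 8, 9}  B4 = {1, 5, 7, 8, 9}  B5 = {1, 2, 3, 7, 8}  B6 = {0, 1, 2, 7, 9}
Tree: B1–B2, B1–B3, B1–B4, B1–B5, B1–B6
The largest bag has 5 vertices, giving width 4; this decomposition certifies tw(G) ≤ 4. For the lower bound, the 5 vertices {0, 1, 2, 7, 9} are pairwise adjacent, and any tree decomposition puts a clique entirely inside one bag — forcing width ≥ 4. Therefore the treewidth is 4.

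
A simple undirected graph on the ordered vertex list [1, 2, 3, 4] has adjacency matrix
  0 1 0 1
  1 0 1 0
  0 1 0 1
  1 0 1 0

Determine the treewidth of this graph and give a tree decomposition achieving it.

Treewidth 2.
One such decomposition:
Bags: B1 = {1, 2, 4}  B2 = {2, 3, 4}
Tree: B1–B2

Every bag has size at most 3, so the width is 3 − 1 = 2 and tw(G) ≤ 2. Since 2–1–4–3–2 is a cycle in G, G is not acyclic. Forests are exactly the graphs of treewidth ≤ 1, so tw(G) ≥ 2. Combining the bounds, tw(G) = 2.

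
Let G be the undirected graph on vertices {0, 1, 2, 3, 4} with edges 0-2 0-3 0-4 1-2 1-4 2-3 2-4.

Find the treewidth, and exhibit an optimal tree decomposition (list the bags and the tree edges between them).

Every bag has size at most 3, so the width is 3 − 1 = 2 and tw(G) ≤ 2. Conversely, {0, 2, 3} is a clique of size 3, and the vertices of any clique must share a bag in every tree decomposition; so some bag has ≥ 3 vertices and tw(G) ≥ 2. Combining the bounds, tw(G) = 2.

Treewidth 2.
Bags: B1 = {0, 2, 4}  B2 = {0, 2, 3}  B3 = {1, 2, 4}
Tree: B1–B2, B1–B3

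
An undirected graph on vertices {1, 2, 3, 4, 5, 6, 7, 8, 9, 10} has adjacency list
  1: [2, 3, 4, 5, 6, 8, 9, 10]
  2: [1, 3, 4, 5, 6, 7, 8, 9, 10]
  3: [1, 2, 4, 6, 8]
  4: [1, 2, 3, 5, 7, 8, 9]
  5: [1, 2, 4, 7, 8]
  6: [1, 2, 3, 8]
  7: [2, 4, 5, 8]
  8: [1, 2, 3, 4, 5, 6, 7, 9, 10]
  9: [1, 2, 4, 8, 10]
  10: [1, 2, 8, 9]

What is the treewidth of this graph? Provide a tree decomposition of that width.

The largest bag has 5 vertices, giving width 4; this decomposition certifies tw(G) ≤ 4. On the other hand G contains the 5-clique {1, 2, 8, 9, 10}. A clique must lie in a single bag of any decomposition, so no decomposition can have width below 4. Therefore the treewidth is 4.

Treewidth 4.
One such decomposition:
Bags: B1 = {1, 2, 3, 4, 8}  B2 = {1, 2, 4, 8, 9}  B3 = {1, 2, 4, 5, 8}  B4 = {1, 2, 3, 6, 8}  B5 = {2, 4, 5, 7, 8}  B6 = {1, 2, 8, 9, 10}
Tree: B1–B2, B2–B3, B1–B4, B3–B5, B2–B6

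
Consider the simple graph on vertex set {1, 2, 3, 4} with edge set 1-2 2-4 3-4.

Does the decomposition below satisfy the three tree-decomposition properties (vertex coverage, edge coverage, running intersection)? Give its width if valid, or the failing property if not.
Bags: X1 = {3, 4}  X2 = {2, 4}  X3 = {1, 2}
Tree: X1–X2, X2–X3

Yes; width 1.

Every vertex of G appears in some bag (union = {1, 2, 3, 4}); every edge is covered by a bag; and for each vertex v the set of bags containing v is connected in the bag tree. The decomposition is therefore valid. The largest bag has 2 vertices, so the width is 1.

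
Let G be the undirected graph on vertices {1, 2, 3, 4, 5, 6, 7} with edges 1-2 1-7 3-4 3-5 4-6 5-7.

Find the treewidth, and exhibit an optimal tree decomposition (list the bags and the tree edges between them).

Treewidth 1.
One optimal decomposition is:
Bags: B1 = {1, 2}  B2 = {1, 7}  B3 = {5, 7}  B4 = {3, 5}  B5 = {3, 4}  B6 = {4, 6}
Tree: B1–B2, B2–B3, B3–B4, B4–B5, B5–B6

Every bag has size at most 2, so the width is 2 − 1 = 1 and tw(G) ≤ 1. Since G has at least one edge (e.g. 2–1), it is not an edgeless graph, so tw(G) ≥ 1. The upper and lower bounds meet at 1, so that is the treewidth.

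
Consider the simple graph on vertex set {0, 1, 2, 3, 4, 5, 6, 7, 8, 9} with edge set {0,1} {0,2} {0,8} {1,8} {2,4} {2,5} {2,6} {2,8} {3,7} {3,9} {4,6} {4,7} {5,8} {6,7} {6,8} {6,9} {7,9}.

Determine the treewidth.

A width-2 tree decomposition is:
Bags: B1 = {4, 6, 7}  B2 = {2, 4, 6}  B3 = {2, 6, 8}  B4 = {6, 7, 9}  B5 = {0, 2, 8}  B6 = {0, 1, 8}  B7 = {3, 7, 9}  B8 = {2, 5, 8}
Tree: B1–B2, B2–B3, B1–B4, B3–B5, B5–B6, B4–B7, B3–B8
Each bag holds 3 vertices, so the decomposition has width 2, which upper-bounds the treewidth. Conversely, {0, 1, 8} is a clique of size 3, and the vertices of any clique must share a bag in every tree decomposition; so some bag has ≥ 3 vertices and tw(G) ≥ 2. Combining the bounds, tw(G) = 2.

2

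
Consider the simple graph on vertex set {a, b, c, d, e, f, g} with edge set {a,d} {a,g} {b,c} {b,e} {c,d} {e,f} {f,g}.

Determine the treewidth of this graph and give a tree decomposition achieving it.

Treewidth 2.
One optimal decomposition is:
Bags: B1 = {a, f, g}  B2 = {a, e, f}  B3 = {a, b, e}  B4 = {a, b, c}  B5 = {a, c, d}
Tree: B1–B2, B2–B3, B3–B4, B4–B5

Each bag holds 3 vertices, so the decomposition has width 2, which upper-bounds the treewidth. The edges a–g–f–e–b–c–d–a form a cycle, so G is not a tree and its treewidth is at least 2. Hence tw(G) = 2 exactly.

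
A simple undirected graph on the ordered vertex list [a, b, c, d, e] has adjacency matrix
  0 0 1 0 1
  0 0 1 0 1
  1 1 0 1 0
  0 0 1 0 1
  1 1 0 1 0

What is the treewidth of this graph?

A width-2 tree decomposition is:
Bags: B1 = {c, d, e}  B2 = {a, c, e}  B3 = {b, c, e}
Tree: B1–B2, B2–B3
The largest bag has 3 vertices, giving width 2; this decomposition certifies tw(G) ≤ 2. Since d–c–a–e–d is a cycle in G, G is not acyclic. Forests are exactly the graphs of treewidth ≤ 1, so tw(G) ≥ 2. Hence tw(G) = 2 exactly.

2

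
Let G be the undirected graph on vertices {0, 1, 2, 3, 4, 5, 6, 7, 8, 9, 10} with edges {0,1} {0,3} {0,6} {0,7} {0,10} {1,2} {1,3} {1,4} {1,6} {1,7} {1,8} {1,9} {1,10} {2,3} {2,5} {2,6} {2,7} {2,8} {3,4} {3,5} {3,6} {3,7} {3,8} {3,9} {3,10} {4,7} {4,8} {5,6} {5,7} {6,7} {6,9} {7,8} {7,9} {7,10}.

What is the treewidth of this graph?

4

A width-4 tree decomposition is:
Bags: B1 = {1, 2, 3, 6, 7}  B2 = {1, 2, 3, 7, 8}  B3 = {0, 1, 3, 6, 7}  B4 = {1, 3, 6, 7, 9}  B5 = {2, 3, 5, 6, 7}  B6 = {0, 1, 3, 7, 10}  B7 = {1, 3, 4, 7, 8}
Tree: B1–B2, B1–B3, B1–B4, B1–B5, B3–B6, B2–B7
Every bag has size at most 5, so the width is 5 − 1 = 4 and tw(G) ≤ 4. Conversely, {1, 2, 3, 7, 8} is a clique of size 5, and the vertices of any clique must share a bag in every tree decomposition; so some bag has ≥ 5 vertices and tw(G) ≥ 4. The upper and lower bounds meet at 4, so that is the treewidth.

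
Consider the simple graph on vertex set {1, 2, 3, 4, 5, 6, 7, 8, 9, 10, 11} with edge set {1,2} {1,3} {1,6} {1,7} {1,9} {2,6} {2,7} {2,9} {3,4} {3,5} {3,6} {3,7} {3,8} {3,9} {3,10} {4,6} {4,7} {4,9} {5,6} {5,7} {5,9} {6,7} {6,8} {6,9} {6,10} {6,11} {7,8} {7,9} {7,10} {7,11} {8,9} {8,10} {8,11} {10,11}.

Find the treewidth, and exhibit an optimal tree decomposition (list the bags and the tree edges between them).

Each bag holds 5 vertices, so the decomposition has width 4, which upper-bounds the treewidth. Conversely, {6, 7, 8, 10, 11} is a clique of size 5, and the vertices of any clique must share a bag in every tree decomposition; so some bag has ≥ 5 vertices and tw(G) ≥ 4. The upper and lower bounds meet at 4, so that is the treewidth.

Treewidth 4.
One such decomposition:
Bags: B1 = {1, 3, 6, 7, 9}  B2 = {3, 5, 6, 7, 9}  B3 = {3, 6, 7, 8, 9}  B4 = {3, 6, 7, 8, 10}  B5 = {3, 4, 6, 7, 9}  B6 = {1, 2, 6, 7, 9}  B7 = {6, 7, 8, 10, 11}
Tree: B1–B2, B2–B3, B3–B4, B1–B5, B1–B6, B4–B7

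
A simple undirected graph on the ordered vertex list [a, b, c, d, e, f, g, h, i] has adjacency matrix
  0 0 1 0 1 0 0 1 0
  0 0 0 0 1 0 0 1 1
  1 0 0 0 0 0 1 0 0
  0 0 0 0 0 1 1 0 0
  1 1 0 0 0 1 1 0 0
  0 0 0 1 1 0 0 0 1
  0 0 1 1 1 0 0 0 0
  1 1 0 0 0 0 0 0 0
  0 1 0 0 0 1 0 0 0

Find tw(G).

A width-3 tree decomposition is:
Bags: B1 = {b, d, f, i}  B2 = {b, d, e, f}  B3 = {b, d, e, g}  B4 = {b, e, g, h}  B5 = {a, e, g, h}  B6 = {a, c, g, h}
Tree: B1–B2, B2–B3, B3–B4, B4–B5, B5–B6
Each bag holds 4 vertices, so the decomposition has width 3, which upper-bounds the treewidth. For the lower bound: the 4 vertex sets {d,f,i}, {b}, {e}, {a,c,g,h} are disjoint, each induces a connected subgraph, and every pair is joined by at least one edge of G. Contracting each set to a single vertex therefore yields K_{4} as a minor, and since treewidth is minor-monotone, tw(G) ≥ tw(K_{4}) = 3. Therefore the treewidth is 3.

3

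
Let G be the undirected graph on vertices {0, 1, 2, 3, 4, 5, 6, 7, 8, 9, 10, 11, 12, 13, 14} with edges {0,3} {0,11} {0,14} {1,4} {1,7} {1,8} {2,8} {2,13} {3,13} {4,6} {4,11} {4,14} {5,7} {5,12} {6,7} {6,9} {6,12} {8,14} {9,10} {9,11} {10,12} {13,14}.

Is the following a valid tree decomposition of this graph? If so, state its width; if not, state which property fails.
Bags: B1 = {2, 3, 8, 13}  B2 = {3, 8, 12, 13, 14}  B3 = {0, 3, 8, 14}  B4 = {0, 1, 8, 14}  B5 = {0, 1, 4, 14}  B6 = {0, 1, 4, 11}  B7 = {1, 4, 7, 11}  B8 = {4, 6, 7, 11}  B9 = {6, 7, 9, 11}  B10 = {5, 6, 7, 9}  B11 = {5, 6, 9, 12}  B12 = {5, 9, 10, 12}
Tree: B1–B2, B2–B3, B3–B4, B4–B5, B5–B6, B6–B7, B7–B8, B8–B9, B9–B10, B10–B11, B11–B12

No — bags containing vertex 12 are not connected in the tree.

A tree decomposition must satisfy three properties: every vertex lies in some bag; for every edge, both endpoints lie together in some bag; and for every vertex, the bags containing it form a connected subtree. Here bags containing vertex 12 are not connected in the tree, so the decomposition is invalid.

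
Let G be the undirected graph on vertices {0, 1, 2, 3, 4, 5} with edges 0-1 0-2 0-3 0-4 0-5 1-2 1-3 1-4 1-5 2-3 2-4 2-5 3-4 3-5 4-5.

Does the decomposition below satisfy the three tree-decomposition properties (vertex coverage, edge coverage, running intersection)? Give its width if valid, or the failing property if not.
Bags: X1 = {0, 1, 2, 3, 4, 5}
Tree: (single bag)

Every vertex of G appears in some bag (union = {0, 1, 2, 3, 4, 5}); every edge is covered by a bag; and for each vertex v the set of bags containing v is connected in the bag tree. The decomposition is therefore valid. The largest bag has 6 vertices, so the width is 5.

Yes; width 5.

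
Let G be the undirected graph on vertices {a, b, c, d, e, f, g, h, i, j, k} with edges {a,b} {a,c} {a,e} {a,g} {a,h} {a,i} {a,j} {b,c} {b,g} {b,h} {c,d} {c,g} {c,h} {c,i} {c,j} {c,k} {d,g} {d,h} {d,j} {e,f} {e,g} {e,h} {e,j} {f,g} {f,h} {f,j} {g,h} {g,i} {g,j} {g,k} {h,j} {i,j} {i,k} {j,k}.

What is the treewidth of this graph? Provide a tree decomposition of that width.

Each bag holds 5 vertices, so the decomposition has width 4, which upper-bounds the treewidth. Conversely, {e, f, g, h, j} is a clique of size 5, and the vertices of any clique must share a bag in every tree decomposition; so some bag has ≥ 5 vertices and tw(G) ≥ 4. Combining the bounds, tw(G) = 4.

Treewidth 4.
Bags: B1 = {c, g, i, j, k}  B2 = {a, c, g, i, j}  B3 = {a, c, g, h, j}  B4 = {a, b, c, g, h}  B5 = {a, e, g, h, j}  B6 = {e, f, g, h, j}  B7 = {c, d, g, h, j}
Tree: B1–B2, B2–B3, B3–B4, B3–B5, B5–B6, B3–B7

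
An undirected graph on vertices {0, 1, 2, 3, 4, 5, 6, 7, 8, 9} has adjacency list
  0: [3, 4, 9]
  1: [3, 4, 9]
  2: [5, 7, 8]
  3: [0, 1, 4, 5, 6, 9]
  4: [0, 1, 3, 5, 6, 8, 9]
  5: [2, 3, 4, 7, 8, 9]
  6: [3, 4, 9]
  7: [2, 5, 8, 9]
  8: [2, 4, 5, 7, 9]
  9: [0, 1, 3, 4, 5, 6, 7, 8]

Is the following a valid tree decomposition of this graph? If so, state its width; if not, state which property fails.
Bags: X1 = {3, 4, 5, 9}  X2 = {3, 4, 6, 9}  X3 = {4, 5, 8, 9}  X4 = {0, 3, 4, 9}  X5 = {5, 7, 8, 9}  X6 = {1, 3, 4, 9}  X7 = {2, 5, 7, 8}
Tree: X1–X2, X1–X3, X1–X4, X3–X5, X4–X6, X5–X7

Yes; width 3.

Vertex coverage: the bags together contain {0, 1, 2, 3, 4, 5, 6, 7, 8, 9}, the full vertex set. Edge coverage: each edge of G has both endpoints in at least one bag. Running intersection: for every vertex, the bags containing it form a connected subtree. All three properties hold, so this is a valid tree decomposition of width max|bag| − 1 = 3, and hence tw(G) ≤ 3.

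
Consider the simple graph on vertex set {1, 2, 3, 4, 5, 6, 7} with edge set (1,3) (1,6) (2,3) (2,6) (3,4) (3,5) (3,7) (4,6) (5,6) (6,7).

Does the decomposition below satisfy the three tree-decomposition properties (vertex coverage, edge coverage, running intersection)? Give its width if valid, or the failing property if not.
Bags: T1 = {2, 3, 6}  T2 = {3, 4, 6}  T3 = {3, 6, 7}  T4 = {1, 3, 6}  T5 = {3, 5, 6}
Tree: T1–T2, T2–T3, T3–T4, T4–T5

Yes; width 2.

Vertex coverage: the bags together contain {1, 2, 3, 4, 5, 6, 7}, the full vertex set. Edge coverage: each edge of G has both endpoints in at least one bag. Running intersection: for every vertex, the bags containing it form a connected subtree. All three properties hold, so this is a valid tree decomposition of width max|bag| − 1 = 2, and hence tw(G) ≤ 2.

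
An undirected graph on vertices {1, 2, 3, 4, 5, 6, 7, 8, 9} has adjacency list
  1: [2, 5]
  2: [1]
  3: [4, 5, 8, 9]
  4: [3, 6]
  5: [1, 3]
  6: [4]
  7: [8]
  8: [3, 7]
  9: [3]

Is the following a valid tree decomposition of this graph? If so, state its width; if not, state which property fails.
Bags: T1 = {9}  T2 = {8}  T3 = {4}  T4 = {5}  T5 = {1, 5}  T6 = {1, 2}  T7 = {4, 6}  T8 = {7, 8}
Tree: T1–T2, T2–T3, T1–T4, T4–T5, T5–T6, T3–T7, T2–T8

No — vertex 3 appears in no bag.

A tree decomposition must satisfy three properties: every vertex lies in some bag; for every edge, both endpoints lie together in some bag; and for every vertex, the bags containing it form a connected subtree. Here vertex 3 appears in no bag, so the decomposition is invalid.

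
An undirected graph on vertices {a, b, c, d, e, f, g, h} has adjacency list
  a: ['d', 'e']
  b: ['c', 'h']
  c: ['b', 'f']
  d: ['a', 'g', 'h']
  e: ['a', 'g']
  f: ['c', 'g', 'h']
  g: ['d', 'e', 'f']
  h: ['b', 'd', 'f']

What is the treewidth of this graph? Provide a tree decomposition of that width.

Treewidth 2.
One such decomposition:
Bags: B1 = {a, d, e}  B2 = {d, e, g}  B3 = {d, g, h}  B4 = {f, g, h}  B5 = {b, f, h}  B6 = {b, c, f}
Tree: B1–B2, B2–B3, B3–B4, B4–B5, B5–B6

Every bag has size at most 3, so the width is 3 − 1 = 2 and tw(G) ≤ 2. The edges a–e–g–d–a form a cycle, so G is not a tree and its treewidth is at least 2. Therefore the treewidth is 2.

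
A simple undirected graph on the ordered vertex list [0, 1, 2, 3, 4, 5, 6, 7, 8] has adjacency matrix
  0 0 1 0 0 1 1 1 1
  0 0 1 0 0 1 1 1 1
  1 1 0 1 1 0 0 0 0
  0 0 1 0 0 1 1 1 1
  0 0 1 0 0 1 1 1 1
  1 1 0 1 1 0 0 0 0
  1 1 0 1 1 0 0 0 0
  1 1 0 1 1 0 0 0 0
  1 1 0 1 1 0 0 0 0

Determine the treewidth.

A width-4 tree decomposition is:
Bags: B1 = {0, 1, 3, 4, 5}  B2 = {0, 1, 3, 4, 7}  B3 = {0, 1, 3, 4, 8}  B4 = {0, 1, 3, 4, 6}  B5 = {0, 1, 2, 3, 4}
Tree: B1–B2, B2–B3, B3–B4, B4–B5
Each bag holds 5 vertices, so the decomposition has width 4, which upper-bounds the treewidth. For the lower bound: the 5 vertex sets {1,5}, {4,7}, {0,8}, {3}, {6} are disjoint, each induces a connected subgraph, and every pair is joined by at least one edge of G. Contracting each set to a single vertex therefore yields K_{5} as a minor, and since treewidth is minor-monotone, tw(G) ≥ tw(K_{5}) = 4. Therefore the treewidth is 4.

4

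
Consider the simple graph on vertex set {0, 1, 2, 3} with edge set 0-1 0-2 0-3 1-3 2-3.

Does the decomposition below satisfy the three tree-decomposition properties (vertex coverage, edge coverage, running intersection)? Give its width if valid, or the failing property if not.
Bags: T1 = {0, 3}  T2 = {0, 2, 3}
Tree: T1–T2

No — vertex 1 appears in no bag.

A tree decomposition must satisfy three properties: every vertex lies in some bag; for every edge, both endpoints lie together in some bag; and for every vertex, the bags containing it form a connected subtree. Here vertex 1 appears in no bag, so the decomposition is invalid.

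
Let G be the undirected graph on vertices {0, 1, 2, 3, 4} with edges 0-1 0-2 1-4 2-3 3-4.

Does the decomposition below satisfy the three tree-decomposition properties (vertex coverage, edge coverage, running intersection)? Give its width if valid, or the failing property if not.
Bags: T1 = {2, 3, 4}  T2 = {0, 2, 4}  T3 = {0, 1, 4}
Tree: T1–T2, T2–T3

Yes; width 2.

Checking the three conditions: (i) the bags cover all of {0, 1, 2, 3, 4}; (ii) for each edge, some bag contains both endpoints; (iii) the bags containing any fixed vertex form a subtree. All hold, so the decomposition is valid with width 3 − 1 = 2.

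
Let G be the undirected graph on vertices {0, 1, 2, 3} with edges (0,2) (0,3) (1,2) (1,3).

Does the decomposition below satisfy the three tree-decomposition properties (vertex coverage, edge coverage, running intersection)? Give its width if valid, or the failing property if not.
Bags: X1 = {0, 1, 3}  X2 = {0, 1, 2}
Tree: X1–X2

Yes; width 2.

Vertex coverage: the bags together contain {0, 1, 2, 3}, the full vertex set. Edge coverage: each edge of G has both endpoints in at least one bag. Running intersection: for every vertex, the bags containing it form a connected subtree. All three properties hold, so this is a valid tree decomposition of width max|bag| − 1 = 2, and hence tw(G) ≤ 2.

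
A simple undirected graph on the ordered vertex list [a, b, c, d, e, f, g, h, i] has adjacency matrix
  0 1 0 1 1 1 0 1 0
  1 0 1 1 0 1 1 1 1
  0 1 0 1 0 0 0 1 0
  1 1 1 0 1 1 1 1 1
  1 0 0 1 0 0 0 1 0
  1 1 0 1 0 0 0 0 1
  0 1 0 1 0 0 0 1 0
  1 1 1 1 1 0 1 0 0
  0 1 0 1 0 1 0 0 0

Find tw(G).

A width-3 tree decomposition is:
Bags: B1 = {a, b, d, h}  B2 = {b, c, d, h}  B3 = {a, b, d, f}  B4 = {b, d, g, h}  B5 = {a, d, e, h}  B6 = {b, d, f, i}
Tree: B1–B2, B1–B3, B2–B4, B1–B5, B3–B6
The largest bag has 4 vertices, giving width 3; this decomposition certifies tw(G) ≤ 3. For the lower bound, the 4 vertices {a, d, e, h} are pairwise adjacent, and any tree decomposition puts a clique entirely inside one bag — forcing width ≥ 3. Combining the bounds, tw(G) = 3.

3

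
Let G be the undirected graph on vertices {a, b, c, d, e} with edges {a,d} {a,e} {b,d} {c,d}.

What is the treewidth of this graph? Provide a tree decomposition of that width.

Every bag has size at most 2, so the width is 2 − 1 = 1 and tw(G) ≤ 1. G has an edge, so its treewidth is at least 1. Hence tw(G) = 1 exactly.

Treewidth 1.
Bags: B1 = {a, e}  B2 = {a, d}  B3 = {c, d}  B4 = {b, d}
Tree: B1–B2, B2–B3, B2–B4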